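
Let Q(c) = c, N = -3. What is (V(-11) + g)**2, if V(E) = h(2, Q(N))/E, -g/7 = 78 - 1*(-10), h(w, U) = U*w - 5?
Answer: 378225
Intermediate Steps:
h(w, U) = -5 + U*w
g = -616 (g = -7*(78 - 1*(-10)) = -7*(78 + 10) = -7*88 = -616)
V(E) = -11/E (V(E) = (-5 - 3*2)/E = (-5 - 6)/E = -11/E)
(V(-11) + g)**2 = (-11/(-11) - 616)**2 = (-11*(-1/11) - 616)**2 = (1 - 616)**2 = (-615)**2 = 378225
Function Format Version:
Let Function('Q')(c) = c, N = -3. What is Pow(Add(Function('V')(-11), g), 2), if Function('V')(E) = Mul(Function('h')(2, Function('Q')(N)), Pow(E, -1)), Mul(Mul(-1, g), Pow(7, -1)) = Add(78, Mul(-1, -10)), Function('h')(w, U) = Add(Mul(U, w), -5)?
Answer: 378225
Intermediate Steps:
Function('h')(w, U) = Add(-5, Mul(U, w))
g = -616 (g = Mul(-7, Add(78, Mul(-1, -10))) = Mul(-7, Add(78, 10)) = Mul(-7, 88) = -616)
Function('V')(E) = Mul(-11, Pow(E, -1)) (Function('V')(E) = Mul(Add(-5, Mul(-3, 2)), Pow(E, -1)) = Mul(Add(-5, -6), Pow(E, -1)) = Mul(-11, Pow(E, -1)))
Pow(Add(Function('V')(-11), g), 2) = Pow(Add(Mul(-11, Pow(-11, -1)), -616), 2) = Pow(Add(Mul(-11, Rational(-1, 11)), -616), 2) = Pow(Add(1, -616), 2) = Pow(-615, 2) = 378225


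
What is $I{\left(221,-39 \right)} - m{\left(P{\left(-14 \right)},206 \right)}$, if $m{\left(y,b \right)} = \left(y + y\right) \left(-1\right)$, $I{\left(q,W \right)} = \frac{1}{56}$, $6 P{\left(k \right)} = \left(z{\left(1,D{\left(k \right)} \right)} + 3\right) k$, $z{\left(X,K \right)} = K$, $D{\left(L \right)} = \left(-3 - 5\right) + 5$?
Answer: $\frac{1}{56} \approx 0.017857$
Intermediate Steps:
$D{\left(L \right)} = -3$ ($D{\left(L \right)} = -8 + 5 = -3$)
$P{\left(k \right)} = 0$ ($P{\left(k \right)} = \frac{\left(-3 + 3\right) k}{6} = \frac{0 k}{6} = \frac{1}{6} \cdot 0 = 0$)
$I{\left(q,W \right)} = \frac{1}{56}$
$m{\left(y,b \right)} = - 2 y$ ($m{\left(y,b \right)} = 2 y \left(-1\right) = - 2 y$)
$I{\left(221,-39 \right)} - m{\left(P{\left(-14 \right)},206 \right)} = \frac{1}{56} - \left(-2\right) 0 = \frac{1}{56} - 0 = \frac{1}{56} + 0 = \frac{1}{56}$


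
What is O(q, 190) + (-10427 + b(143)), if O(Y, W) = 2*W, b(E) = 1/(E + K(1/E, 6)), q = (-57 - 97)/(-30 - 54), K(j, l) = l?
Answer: -1497002/149 ≈ -10047.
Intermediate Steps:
q = 11/6 (q = -154/(-84) = -154*(-1/84) = 11/6 ≈ 1.8333)
b(E) = 1/(6 + E) (b(E) = 1/(E + 6) = 1/(6 + E))
O(q, 190) + (-10427 + b(143)) = 2*190 + (-10427 + 1/(6 + 143)) = 380 + (-10427 + 1/149) = 380 - 1553622/149 = -1497002/149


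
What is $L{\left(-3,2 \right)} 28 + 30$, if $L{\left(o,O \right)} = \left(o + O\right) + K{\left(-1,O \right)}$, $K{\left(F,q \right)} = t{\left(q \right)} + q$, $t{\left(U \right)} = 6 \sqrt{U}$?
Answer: $58 + 168 \sqrt{2} \approx 295.59$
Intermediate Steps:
$K{\left(F,q \right)} = q + 6 \sqrt{q}$ ($K{\left(F,q \right)} = 6 \sqrt{q} + q = q + 6 \sqrt{q}$)
$L{\left(o,O \right)} = o + 2 O + 6 \sqrt{O}$ ($L{\left(o,O \right)} = \left(o + O\right) + \left(O + 6 \sqrt{O}\right) = \left(O + o\right) + \left(O + 6 \sqrt{O}\right) = o + 2 O + 6 \sqrt{O}$)
$L{\left(-3,2 \right)} 28 + 30 = \left(-3 + 2 \cdot 2 + 6 \sqrt{2}\right) 28 + 30 = \left(-3 + 4 + 6 \sqrt{2}\right) 28 + 30 = \left(1 + 6 \sqrt{2}\right) 28 + 30 = \left(28 + 168 \sqrt{2}\right) + 30 = 58 + 168 \sqrt{2}$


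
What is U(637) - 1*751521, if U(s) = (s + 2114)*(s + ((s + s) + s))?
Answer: 6258027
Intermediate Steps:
U(s) = 4*s*(2114 + s) (U(s) = (2114 + s)*(s + (2*s + s)) = (2114 + s)*(s + 3*s) = (2114 + s)*(4*s) = 4*s*(2114 + s))
U(637) - 1*751521 = 4*637*(2114 + 637) - 1*751521 = 4*637*2751 - 751521 = 7009548 - 751521 = 6258027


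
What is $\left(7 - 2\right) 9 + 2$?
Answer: $47$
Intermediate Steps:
$\left(7 - 2\right) 9 + 2 = 5 \cdot 9 + 2 = 45 + 2 = 47$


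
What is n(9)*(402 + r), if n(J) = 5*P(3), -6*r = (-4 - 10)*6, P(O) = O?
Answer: 6240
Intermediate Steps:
r = 14 (r = -(-4 - 10)*6/6 = -(-7)*6/3 = -⅙*(-84) = 14)
n(J) = 15 (n(J) = 5*3 = 15)
n(9)*(402 + r) = 15*(402 + 14) = 15*416 = 6240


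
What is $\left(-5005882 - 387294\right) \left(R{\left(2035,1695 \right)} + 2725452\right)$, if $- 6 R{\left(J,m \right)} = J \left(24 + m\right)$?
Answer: $-11554472395212$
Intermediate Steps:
$R{\left(J,m \right)} = - \frac{J \left(24 + m\right)}{6}$
$\left(-5005882 - 387294\right) \left(R{\left(2035,1695 \right)} + 2725452\right) = \left(-5005882 - 387294\right) \left(\left(- \frac{1}{6}\right) 2035 \left(24 + 1695\right) + 2725452\right) = - 5393176 \left(\left(- \frac{1}{6}\right) 2035 \cdot 1719 + 2725452\right) = - 5393176 \left(- \frac{1166055}{2} + 2725452\right) = \left(-5393176\right) \frac{4284849}{2} = -11554472395212$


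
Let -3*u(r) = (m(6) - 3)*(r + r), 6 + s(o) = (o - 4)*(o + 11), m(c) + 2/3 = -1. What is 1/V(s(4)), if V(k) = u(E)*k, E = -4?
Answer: 3/224 ≈ 0.013393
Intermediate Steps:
m(c) = -5/3 (m(c) = -2/3 - 1 = -5/3)
s(o) = -6 + (-4 + o)*(11 + o) (s(o) = -6 + (o - 4)*(o + 11) = -6 + (-4 + o)*(11 + o))
u(r) = 28*r/9 (u(r) = -(-5/3 - 3)*(r + r)/3 = -(-14)*2*r/9 = -(-28)*r/9 = 28*r/9)
V(k) = -112*k/9 (V(k) = ((28/9)*(-4))*k = -112*k/9)
1/V(s(4)) = 1/(-112*(-50 + 4**2 + 7*4)/9) = 1/(-112*(-50 + 16 + 28)/9) = 1/(-112/9*(-6)) = 1/(224/3) = 3/224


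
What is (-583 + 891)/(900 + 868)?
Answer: 77/442 ≈ 0.17421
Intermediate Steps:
(-583 + 891)/(900 + 868) = 308/1768 = 308*(1/1768) = 77/442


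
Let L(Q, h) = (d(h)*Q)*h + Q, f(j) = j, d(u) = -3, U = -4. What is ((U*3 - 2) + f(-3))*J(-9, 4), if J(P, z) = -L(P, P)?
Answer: -4284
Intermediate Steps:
L(Q, h) = Q - 3*Q*h (L(Q, h) = (-3*Q)*h + Q = -3*Q*h + Q = Q - 3*Q*h)
J(P, z) = -P*(1 - 3*P)
((U*3 - 2) + f(-3))*J(-9, 4) = ((-4*3 - 2) - 3)*(-9*(-1 + 3*(-9))) = ((-12 - 2) - 3)*(-9*(-1 - 27)) = (-14 - 3)*(-9*(-28)) = -17*252 = -4284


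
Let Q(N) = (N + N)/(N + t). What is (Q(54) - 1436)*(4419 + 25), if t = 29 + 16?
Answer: -6376736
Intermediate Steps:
t = 45
Q(N) = 2*N/(45 + N) (Q(N) = (N + N)/(N + 45) = (2*N)/(45 + N) = 2*N/(45 + N))
(Q(54) - 1436)*(4419 + 25) = (2*54/(45 + 54) - 1436)*(4419 + 25) = (2*54/99 - 1436)*4444 = (2*54*(1/99) - 1436)*4444 = (12/11 - 1436)*4444 = -15784/11*4444 = -6376736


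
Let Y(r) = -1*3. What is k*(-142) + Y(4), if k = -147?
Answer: 20871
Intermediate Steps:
Y(r) = -3
k*(-142) + Y(4) = -147*(-142) - 3 = 20874 - 3 = 20871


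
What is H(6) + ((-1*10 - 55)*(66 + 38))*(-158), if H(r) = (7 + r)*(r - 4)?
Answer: 1068106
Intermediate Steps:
H(r) = (-4 + r)*(7 + r) (H(r) = (7 + r)*(-4 + r) = (-4 + r)*(7 + r))
H(6) + ((-1*10 - 55)*(66 + 38))*(-158) = (-28 + 6² + 3*6) + ((-1*10 - 55)*(66 + 38))*(-158) = (-28 + 36 + 18) + ((-10 - 55)*104)*(-158) = 26 - 65*104*(-158) = 26 - 6760*(-158) = 26 + 1068080 = 1068106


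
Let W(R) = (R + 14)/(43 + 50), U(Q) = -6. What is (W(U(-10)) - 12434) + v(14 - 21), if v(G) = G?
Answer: -1157005/93 ≈ -12441.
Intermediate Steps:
W(R) = 14/93 + R/93 (W(R) = (14 + R)/93 = (14 + R)*(1/93) = 14/93 + R/93)
(W(U(-10)) - 12434) + v(14 - 21) = ((14/93 + (1/93)*(-6)) - 12434) + (14 - 21) = ((14/93 - 2/31) - 12434) - 7 = (8/93 - 12434) - 7 = -1156354/93 - 7 = -1157005/93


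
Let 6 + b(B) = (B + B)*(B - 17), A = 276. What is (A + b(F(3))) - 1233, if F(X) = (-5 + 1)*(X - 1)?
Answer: -563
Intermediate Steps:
F(X) = 4 - 4*X (F(X) = -4*(-1 + X) = 4 - 4*X)
b(B) = -6 + 2*B*(-17 + B) (b(B) = -6 + (B + B)*(B - 17) = -6 + (2*B)*(-17 + B) = -6 + 2*B*(-17 + B))
(A + b(F(3))) - 1233 = (276 + (-6 - 34*(4 - 4*3) + 2*(4 - 4*3)²)) - 1233 = (276 + (-6 - 34*(4 - 12) + 2*(4 - 12)²)) - 1233 = (276 + (-6 - 34*(-8) + 2*(-8)²)) - 1233 = (276 + (-6 + 272 + 2*64)) - 1233 = (276 + (-6 + 272 + 128)) - 1233 = (276 + 394) - 1233 = 670 - 1233 = -563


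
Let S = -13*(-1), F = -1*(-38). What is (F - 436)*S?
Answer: -5174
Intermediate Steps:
F = 38
S = 13
(F - 436)*S = (38 - 436)*13 = -398*13 = -5174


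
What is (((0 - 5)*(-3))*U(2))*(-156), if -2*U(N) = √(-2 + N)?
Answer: 0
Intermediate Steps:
U(N) = -√(-2 + N)/2
(((0 - 5)*(-3))*U(2))*(-156) = (((0 - 5)*(-3))*(-√(-2 + 2)/2))*(-156) = ((-5*(-3))*(-√0/2))*(-156) = (15*(-½*0))*(-156) = (15*0)*(-156) = 0*(-156) = 0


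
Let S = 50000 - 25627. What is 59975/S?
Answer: 59975/24373 ≈ 2.4607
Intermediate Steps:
S = 24373
59975/S = 59975/24373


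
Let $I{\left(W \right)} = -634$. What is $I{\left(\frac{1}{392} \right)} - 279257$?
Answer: $-279891$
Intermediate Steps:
$I{\left(\frac{1}{392} \right)} - 279257 = -634 - 279257 = -279891$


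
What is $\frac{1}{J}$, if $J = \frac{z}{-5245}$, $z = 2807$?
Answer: $- \frac{5245}{2807} \approx -1.8685$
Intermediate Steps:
$J = - \frac{2807}{5245}$ ($J = \frac{2807}{-5245} = 2807 \left(- \frac{1}{5245}\right) = - \frac{2807}{5245} \approx -0.53518$)
$\frac{1}{J} = \frac{1}{- \frac{2807}{5245}} = - \frac{5245}{2807}$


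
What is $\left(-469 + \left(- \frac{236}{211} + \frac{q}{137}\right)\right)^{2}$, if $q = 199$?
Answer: $\frac{183540879771076}{835614649} \approx 2.1965 \cdot 10^{5}$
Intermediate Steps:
$\left(-469 + \left(- \frac{236}{211} + \frac{q}{137}\right)\right)^{2} = \left(-469 + \left(- \frac{236}{211} + \frac{199}{137}\right)\right)^{2} = \left(-469 + \frac{9657}{28907}\right)^{2} = \left(- \frac{13547726}{28907}\right)^{2} = \frac{183540879771076}{835614649}$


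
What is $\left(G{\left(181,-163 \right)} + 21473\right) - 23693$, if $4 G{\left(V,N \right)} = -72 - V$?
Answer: $- \frac{9133}{4} \approx -2283.3$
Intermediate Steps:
$G{\left(V,N \right)} = -18 - \frac{V}{4}$ ($G{\left(V,N \right)} = \frac{-72 - V}{4} = -18 - \frac{V}{4}$)
$\left(G{\left(181,-163 \right)} + 21473\right) - 23693 = \left(\left(-18 - \frac{181}{4}\right) + 21473\right) - 23693 = \left(- \frac{253}{4} + 21473\right) - 23693 = \frac{85639}{4} - 23693 = - \frac{9133}{4}$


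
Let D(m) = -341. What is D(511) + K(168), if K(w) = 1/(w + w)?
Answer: -114575/336 ≈ -341.00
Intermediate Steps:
K(w) = 1/(2*w)
D(511) + K(168) = -341 + (1/2)/168 = -341 + (1/2)*(1/168) = -341 + 1/336 = -114575/336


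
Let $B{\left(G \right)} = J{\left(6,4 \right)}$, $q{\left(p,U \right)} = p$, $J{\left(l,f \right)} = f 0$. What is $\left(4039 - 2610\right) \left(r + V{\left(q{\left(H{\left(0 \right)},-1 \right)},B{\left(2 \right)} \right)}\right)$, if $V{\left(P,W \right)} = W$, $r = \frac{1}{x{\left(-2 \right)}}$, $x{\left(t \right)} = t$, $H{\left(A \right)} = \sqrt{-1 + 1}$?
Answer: $- \frac{1429}{2} \approx -714.5$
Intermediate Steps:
$J{\left(l,f \right)} = 0$
$H{\left(A \right)} = 0$ ($H{\left(A \right)} = \sqrt{0} = 0$)
$r = - \frac{1}{2}$ ($r = \frac{1}{-2} = - \frac{1}{2} \approx -0.5$)
$B{\left(G \right)} = 0$
$\left(4039 - 2610\right) \left(r + V{\left(q{\left(H{\left(0 \right)},-1 \right)},B{\left(2 \right)} \right)}\right) = \left(4039 - 2610\right) \left(- \frac{1}{2} + 0\right) = 1429 \left(- \frac{1}{2}\right) = - \frac{1429}{2}$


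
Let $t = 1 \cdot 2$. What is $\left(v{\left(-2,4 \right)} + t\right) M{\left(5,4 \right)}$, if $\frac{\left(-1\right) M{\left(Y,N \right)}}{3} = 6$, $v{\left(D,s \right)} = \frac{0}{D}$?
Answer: $-36$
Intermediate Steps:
$t = 2$
$v{\left(D,s \right)} = 0$
$M{\left(Y,N \right)} = -18$ ($M{\left(Y,N \right)} = \left(-3\right) 6 = -18$)
$\left(v{\left(-2,4 \right)} + t\right) M{\left(5,4 \right)} = \left(0 + 2\right) \left(-18\right) = 2 \left(-18\right) = -36$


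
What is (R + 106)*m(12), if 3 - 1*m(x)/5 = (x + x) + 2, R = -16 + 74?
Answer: -18860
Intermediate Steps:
R = 58
m(x) = 5 - 10*x (m(x) = 15 - 5*((x + x) + 2) = 15 - 5*(2*x + 2) = 15 - 5*(2 + 2*x) = 15 + (-10 - 10*x) = 5 - 10*x)
(R + 106)*m(12) = (58 + 106)*(5 - 10*12) = 164*(5 - 120) = 164*(-115) = -18860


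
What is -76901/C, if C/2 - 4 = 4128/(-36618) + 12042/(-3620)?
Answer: -424740756715/6194277 ≈ -68570.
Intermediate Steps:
C = 6194277/5523215 (C = 8 + 2*(4128/(-36618) + 12042/(-3620)) = 8 + 2*(4128*(-1/36618) + 12042*(-1/3620)) = 8 + 2*(-688/6103 - 6021/1810) = 8 + 2*(-37991443/11046430) = 8 - 37991443/5523215 = 6194277/5523215 ≈ 1.1215)
-76901/C = -76901/6194277/5523215 = -76901*5523215/6194277 = -424740756715/6194277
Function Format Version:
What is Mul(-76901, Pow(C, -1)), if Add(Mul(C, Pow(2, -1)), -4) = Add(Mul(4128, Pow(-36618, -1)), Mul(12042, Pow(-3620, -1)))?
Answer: Rational(-424740756715, 6194277) ≈ -68570.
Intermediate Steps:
C = Rational(6194277, 5523215) (C = Add(8, Mul(2, Add(Mul(4128, Pow(-36618, -1)), Mul(12042, Pow(-3620, -1))))) = Add(8, Mul(2, Add(Mul(4128, Rational(-1, 36618)), Mul(12042, Rational(-1, 3620))))) = Add(8, Mul(2, Add(Rational(-688, 6103), Rational(-6021, 1810)))) = Add(8, Mul(2, Rational(-37991443, 11046430))) = Add(8, Rational(-37991443, 5523215)) = Rational(6194277, 5523215) ≈ 1.1215)
Mul(-76901, Pow(C, -1)) = Mul(-76901, Pow(Rational(6194277, 5523215), -1)) = Mul(-76901, Rational(5523215, 6194277)) = Rational(-424740756715, 6194277)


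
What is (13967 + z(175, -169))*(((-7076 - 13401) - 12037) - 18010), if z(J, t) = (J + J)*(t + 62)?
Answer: 1186455092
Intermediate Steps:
z(J, t) = 2*J*(62 + t) (z(J, t) = (2*J)*(62 + t) = 2*J*(62 + t))
(13967 + z(175, -169))*(((-7076 - 13401) - 12037) - 18010) = (13967 + 2*175*(62 - 169))*(((-7076 - 13401) - 12037) - 18010) = (13967 + 2*175*(-107))*((-20477 - 12037) - 18010) = (13967 - 37450)*(-32514 - 18010) = -23483*(-50524) = 1186455092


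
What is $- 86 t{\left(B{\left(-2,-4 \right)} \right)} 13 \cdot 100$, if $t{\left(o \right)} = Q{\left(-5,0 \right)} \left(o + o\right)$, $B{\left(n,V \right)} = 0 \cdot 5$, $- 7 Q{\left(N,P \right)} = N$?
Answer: $0$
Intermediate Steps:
$Q{\left(N,P \right)} = - \frac{N}{7}$
$B{\left(n,V \right)} = 0$
$t{\left(o \right)} = \frac{10 o}{7}$ ($t{\left(o \right)} = \left(- \frac{1}{7}\right) \left(-5\right) \left(o + o\right) = \frac{5 \cdot 2 o}{7} = \frac{10 o}{7}$)
$- 86 t{\left(B{\left(-2,-4 \right)} \right)} 13 \cdot 100 = - 86 \cdot \frac{10}{7} \cdot 0 \cdot 13 \cdot 100 = - 86 \cdot 0 \cdot 13 \cdot 100 = \left(-86\right) 0 \cdot 100 = 0 \cdot 100 = 0$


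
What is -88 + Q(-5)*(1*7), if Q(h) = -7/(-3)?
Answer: -215/3 ≈ -71.667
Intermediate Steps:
Q(h) = 7/3 (Q(h) = -7*(-⅓) = 7/3)
-88 + Q(-5)*(1*7) = -88 + 7*(1*7)/3 = -88 + (7/3)*7 = -88 + 49/3 = -215/3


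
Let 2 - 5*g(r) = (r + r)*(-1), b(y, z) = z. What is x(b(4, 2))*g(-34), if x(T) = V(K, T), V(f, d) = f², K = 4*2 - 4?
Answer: -1056/5 ≈ -211.20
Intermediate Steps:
K = 4 (K = 8 - 4 = 4)
x(T) = 16 (x(T) = 4² = 16)
g(r) = ⅖ + 2*r/5 (g(r) = ⅖ - (r + r)*(-1)/5 = ⅖ - 2*r*(-1)/5 = ⅖ - (-2)*r/5 = ⅖ + 2*r/5)
x(b(4, 2))*g(-34) = 16*(⅖ + (⅖)*(-34)) = 16*(⅖ - 68/5) = 16*(-66/5) = -1056/5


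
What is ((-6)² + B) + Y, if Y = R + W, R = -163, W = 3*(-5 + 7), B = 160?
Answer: 39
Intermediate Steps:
W = 6 (W = 3*2 = 6)
Y = -157 (Y = -163 + 6 = -157)
((-6)² + B) + Y = ((-6)² + 160) - 157 = (36 + 160) - 157 = 196 - 157 = 39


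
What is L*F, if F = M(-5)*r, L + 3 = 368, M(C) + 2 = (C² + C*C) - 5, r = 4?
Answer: 62780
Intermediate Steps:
M(C) = -7 + 2*C² (M(C) = -2 + ((C² + C*C) - 5) = -2 + ((C² + C²) - 5) = -2 + (2*C² - 5) = -2 + (-5 + 2*C²) = -7 + 2*C²)
L = 365 (L = -3 + 368 = 365)
F = 172 (F = (-7 + 2*(-5)²)*4 = (-7 + 2*25)*4 = (-7 + 50)*4 = 43*4 = 172)
L*F = 365*172 = 62780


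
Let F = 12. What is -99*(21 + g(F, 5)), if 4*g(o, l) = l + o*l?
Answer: -14751/4 ≈ -3687.8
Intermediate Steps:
g(o, l) = l/4 + l*o/4 (g(o, l) = (l + o*l)/4 = (l + l*o)/4 = l/4 + l*o/4)
-99*(21 + g(F, 5)) = -99*(21 + (¼)*5*(1 + 12)) = -99*(21 + (¼)*5*13) = -99*(21 + 65/4) = -99*149/4 = -14751/4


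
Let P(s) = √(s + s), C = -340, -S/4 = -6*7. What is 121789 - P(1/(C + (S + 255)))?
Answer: 121789 - √166/83 ≈ 1.2179e+5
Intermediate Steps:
S = 168 (S = -(-24)*7 = -4*(-42) = 168)
P(s) = √2*√s (P(s) = √(2*s) = √2*√s)
121789 - P(1/(C + (S + 255))) = 121789 - √2*√(1/(-340 + (168 + 255))) = 121789 - √2*√(1/(-340 + 423)) = 121789 - √2*√(1/83) = 121789 - √2*√83/83 = 121789 - √166/83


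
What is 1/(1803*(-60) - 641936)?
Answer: -1/750116 ≈ -1.3331e-6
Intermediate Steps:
1/(1803*(-60) - 641936) = 1/(-108180 - 641936) = 1/(-750116) = -1/750116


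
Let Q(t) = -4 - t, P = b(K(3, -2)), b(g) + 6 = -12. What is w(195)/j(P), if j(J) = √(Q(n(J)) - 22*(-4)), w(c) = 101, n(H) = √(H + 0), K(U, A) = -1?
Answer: 101*√3/(3*√(28 - I*√2)) ≈ 11.009 + 0.27785*I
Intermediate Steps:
b(g) = -18 (b(g) = -6 - 12 = -18)
n(H) = √H
P = -18
j(J) = √(84 - √J) (j(J) = √((-4 - √J) - 22*(-4)) = √((-4 - √J) + 88) = √(84 - √J))
w(195)/j(P) = 101/(√(84 - √(-18))) = 101/(√(84 - 3*I*√2)) = 101/√(84 - 3*I*√2)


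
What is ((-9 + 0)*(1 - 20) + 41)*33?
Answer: 6996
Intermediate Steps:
((-9 + 0)*(1 - 20) + 41)*33 = (-9*(-19) + 41)*33 = (171 + 41)*33 = 212*33 = 6996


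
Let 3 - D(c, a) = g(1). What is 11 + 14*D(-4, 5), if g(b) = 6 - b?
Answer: -17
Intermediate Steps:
D(c, a) = -2 (D(c, a) = 3 - (6 - 1*1) = 3 - (6 - 1) = 3 - 1*5 = 3 - 5 = -2)
11 + 14*D(-4, 5) = 11 + 14*(-2) = 11 - 28 = -17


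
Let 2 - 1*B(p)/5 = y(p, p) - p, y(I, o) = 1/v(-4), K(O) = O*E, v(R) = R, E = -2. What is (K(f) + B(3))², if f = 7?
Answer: 2401/16 ≈ 150.06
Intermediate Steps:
K(O) = -2*O (K(O) = O*(-2) = -2*O)
y(I, o) = -¼ (y(I, o) = 1/(-4) = -¼)
B(p) = 45/4 + 5*p (B(p) = 10 - 5*(-¼ - p) = 10 + (5/4 + 5*p) = 45/4 + 5*p)
(K(f) + B(3))² = (-2*7 + (45/4 + 5*3))² = (-14 + (45/4 + 15))² = (-14 + 105/4)² = (49/4)² = 2401/16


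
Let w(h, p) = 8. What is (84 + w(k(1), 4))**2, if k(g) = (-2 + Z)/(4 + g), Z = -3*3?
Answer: 8464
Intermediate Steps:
Z = -9
k(g) = -11/(4 + g) (k(g) = (-2 - 9)/(4 + g) = -11/(4 + g))
(84 + w(k(1), 4))**2 = (84 + 8)**2 = 92**2 = 8464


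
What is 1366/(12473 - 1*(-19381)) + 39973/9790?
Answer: 643336541/155925330 ≈ 4.1259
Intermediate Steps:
1366/(12473 - 1*(-19381)) + 39973/9790 = 1366/(12473 + 19381) + 39973*(1/9790) = 1366/31854 + 39973/9790 = 1366*(1/31854) + 39973/9790 = 683/15927 + 39973/9790 = 643336541/155925330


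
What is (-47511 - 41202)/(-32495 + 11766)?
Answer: 88713/20729 ≈ 4.2797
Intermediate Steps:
(-47511 - 41202)/(-32495 + 11766) = -88713/(-20729) = -88713*(-1/20729) = 88713/20729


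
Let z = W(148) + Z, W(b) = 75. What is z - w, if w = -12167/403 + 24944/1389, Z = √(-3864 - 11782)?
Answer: 48830056/559767 + I*√15646 ≈ 87.233 + 125.08*I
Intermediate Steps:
Z = I*√15646 (Z = √(-15646) = I*√15646 ≈ 125.08*I)
w = -6847531/559767 (w = -12167*1/403 + 24944*(1/1389) = -12167/403 + 24944/1389 = -6847531/559767 ≈ -12.233)
z = 75 + I*√15646 ≈ 75.0 + 125.08*I
z - w = (75 + I*√15646) - 1*(-6847531/559767) = (75 + I*√15646) + 6847531/559767 = 48830056/559767 + I*√15646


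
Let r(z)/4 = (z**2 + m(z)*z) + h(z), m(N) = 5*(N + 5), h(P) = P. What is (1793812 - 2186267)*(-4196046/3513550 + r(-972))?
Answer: -3112714361740211907/351355 ≈ -8.8592e+12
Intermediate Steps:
m(N) = 25 + 5*N (m(N) = 5*(5 + N) = 25 + 5*N)
r(z) = 4*z + 4*z**2 + 4*z*(25 + 5*z) (r(z) = 4*((z**2 + (25 + 5*z)*z) + z) = 4*((z**2 + z*(25 + 5*z)) + z) = 4*(z + z**2 + z*(25 + 5*z)) = 4*z + 4*z**2 + 4*z*(25 + 5*z))
(1793812 - 2186267)*(-4196046/3513550 + r(-972)) = (1793812 - 2186267)*(-4196046/3513550 + 8*(-972)*(13 + 3*(-972))) = -392455*(-4196046*1/3513550 + 8*(-972)*(13 - 2916)) = -392455*(-2098023/1756775 + 8*(-972)*(-2903)) = -392455*(-2098023/1756775 + 22573728) = -392455*39656958909177/1756775 = -3112714361740211907/351355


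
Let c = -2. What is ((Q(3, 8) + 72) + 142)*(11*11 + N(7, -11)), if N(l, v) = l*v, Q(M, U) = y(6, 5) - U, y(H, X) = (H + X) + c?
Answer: 9460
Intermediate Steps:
y(H, X) = -2 + H + X (y(H, X) = (H + X) - 2 = -2 + H + X)
Q(M, U) = 9 - U (Q(M, U) = (-2 + 6 + 5) - U = 9 - U)
((Q(3, 8) + 72) + 142)*(11*11 + N(7, -11)) = (((9 - 1*8) + 72) + 142)*(11*11 + 7*(-11)) = (((9 - 8) + 72) + 142)*(121 - 77) = ((1 + 72) + 142)*44 = (73 + 142)*44 = 215*44 = 9460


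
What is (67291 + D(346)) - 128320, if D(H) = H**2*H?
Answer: 41360707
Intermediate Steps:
D(H) = H**3
(67291 + D(346)) - 128320 = (67291 + 346**3) - 128320 = (67291 + 41421736) - 128320 = 41489027 - 128320 = 41360707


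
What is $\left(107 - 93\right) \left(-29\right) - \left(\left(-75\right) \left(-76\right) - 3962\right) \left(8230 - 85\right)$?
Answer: $-14156416$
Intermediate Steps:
$\left(107 - 93\right) \left(-29\right) - \left(\left(-75\right) \left(-76\right) - 3962\right) \left(8230 - 85\right) = 14 \left(-29\right) - \left(5700 - 3962\right) 8145 = -406 - 1738 \cdot 8145 = -406 - 14156010 = -14156416$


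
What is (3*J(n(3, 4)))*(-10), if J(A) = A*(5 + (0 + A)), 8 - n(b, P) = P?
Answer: -1080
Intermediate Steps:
n(b, P) = 8 - P
J(A) = A*(5 + A)
(3*J(n(3, 4)))*(-10) = (3*((8 - 1*4)*(5 + (8 - 1*4))))*(-10) = (3*((8 - 4)*(5 + (8 - 4))))*(-10) = (3*(4*(5 + 4)))*(-10) = (3*(4*9))*(-10) = (3*36)*(-10) = 108*(-10) = -1080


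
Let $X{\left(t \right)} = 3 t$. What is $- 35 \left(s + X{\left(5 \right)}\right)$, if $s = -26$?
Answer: $385$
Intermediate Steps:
$- 35 \left(s + X{\left(5 \right)}\right) = - 35 \left(-26 + 3 \cdot 5\right) = - 35 \left(-26 + 15\right) = \left(-35\right) \left(-11\right) = 385$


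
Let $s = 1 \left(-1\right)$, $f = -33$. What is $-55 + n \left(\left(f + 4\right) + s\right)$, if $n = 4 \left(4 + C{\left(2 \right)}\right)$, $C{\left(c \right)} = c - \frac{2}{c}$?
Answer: $-655$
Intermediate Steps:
$s = -1$
$n = 20$ ($n = 4 \left(4 + \left(2 - \frac{2}{2}\right)\right) = 4 \left(4 + \left(2 - 1\right)\right) = 4 \left(4 + 1\right) = 4 \cdot 5 = 20$)
$-55 + n \left(\left(f + 4\right) + s\right) = -55 + 20 \left(\left(-33 + 4\right) - 1\right) = -55 + 20 \left(-29 - 1\right) = -55 + 20 \left(-30\right) = -55 - 600 = -655$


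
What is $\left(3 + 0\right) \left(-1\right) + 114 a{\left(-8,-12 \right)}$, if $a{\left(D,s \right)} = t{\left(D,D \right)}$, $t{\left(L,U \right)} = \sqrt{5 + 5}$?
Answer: $-3 + 114 \sqrt{10} \approx 357.5$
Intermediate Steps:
$t{\left(L,U \right)} = \sqrt{10}$
$a{\left(D,s \right)} = \sqrt{10}$
$\left(3 + 0\right) \left(-1\right) + 114 a{\left(-8,-12 \right)} = \left(3 + 0\right) \left(-1\right) + 114 \sqrt{10} = 3 \left(-1\right) + 114 \sqrt{10} = -3 + 114 \sqrt{10}$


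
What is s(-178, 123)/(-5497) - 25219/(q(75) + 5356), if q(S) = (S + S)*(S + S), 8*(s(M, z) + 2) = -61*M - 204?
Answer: -175670359/153124432 ≈ -1.1472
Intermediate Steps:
s(M, z) = -55/2 - 61*M/8 (s(M, z) = -2 + (-61*M - 204)/8 = -2 + (-204 - 61*M)/8 = -2 + (-51/2 - 61*M/8) = -55/2 - 61*M/8)
q(S) = 4*S**2 (q(S) = (2*S)*(2*S) = 4*S**2)
s(-178, 123)/(-5497) - 25219/(q(75) + 5356) = (-55/2 - 61/8*(-178))/(-5497) - 25219/(4*75**2 + 5356) = (-55/2 + 5429/4)*(-1/5497) - 25219/(4*5625 + 5356) = (5319/4)*(-1/5497) - 25219/(22500 + 5356) = -5319/21988 - 25219/27856 = -175670359/153124432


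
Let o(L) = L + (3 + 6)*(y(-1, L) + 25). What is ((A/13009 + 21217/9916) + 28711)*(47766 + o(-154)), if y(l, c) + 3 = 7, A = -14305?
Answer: 177310774428156761/128997244 ≈ 1.3745e+9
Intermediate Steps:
y(l, c) = 4 (y(l, c) = -3 + 7 = 4)
o(L) = 261 + L (o(L) = L + (3 + 6)*(4 + 25) = L + 9*29 = L + 261 = 261 + L)
((A/13009 + 21217/9916) + 28711)*(47766 + o(-154)) = ((-14305/13009 + 21217/9916) + 28711)*(47766 + (261 - 154)) = ((-14305*1/13009 + 21217*(1/9916)) + 28711)*(47766 + 107) = ((-14305/13009 + 21217/9916) + 28711)*47873 = (134163573/128997244 + 28711)*47873 = (3703774036057/128997244)*47873 = 177310774428156761/128997244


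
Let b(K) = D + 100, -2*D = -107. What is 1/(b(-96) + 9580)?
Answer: 2/19467 ≈ 0.00010274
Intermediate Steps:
D = 107/2 (D = -½*(-107) = 107/2 ≈ 53.500)
b(K) = 307/2 (b(K) = 107/2 + 100 = 307/2)
1/(b(-96) + 9580) = 1/(307/2 + 9580) = 1/(19467/2) = 2/19467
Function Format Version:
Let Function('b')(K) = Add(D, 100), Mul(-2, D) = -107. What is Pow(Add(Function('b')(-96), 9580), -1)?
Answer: Rational(2, 19467) ≈ 0.00010274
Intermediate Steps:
D = Rational(107, 2) (D = Mul(Rational(-1, 2), -107) = Rational(107, 2) ≈ 53.500)
Function('b')(K) = Rational(307, 2) (Function('b')(K) = Add(Rational(107, 2), 100) = Rational(307, 2))
Pow(Add(Function('b')(-96), 9580), -1) = Pow(Add(Rational(307, 2), 9580), -1) = Pow(Rational(19467, 2), -1) = Rational(2, 19467)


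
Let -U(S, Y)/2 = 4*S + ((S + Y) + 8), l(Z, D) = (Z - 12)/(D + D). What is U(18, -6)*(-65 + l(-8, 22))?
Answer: 132480/11 ≈ 12044.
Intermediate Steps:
l(Z, D) = (-12 + Z)/(2*D) (l(Z, D) = (-12 + Z)/((2*D)) = (-12 + Z)*(1/(2*D)) = (-12 + Z)/(2*D))
U(S, Y) = -16 - 10*S - 2*Y (U(S, Y) = -2*(4*S + ((S + Y) + 8)) = -2*(4*S + (8 + S + Y)) = -2*(8 + Y + 5*S) = -16 - 10*S - 2*Y)
U(18, -6)*(-65 + l(-8, 22)) = (-16 - 10*18 - 2*(-6))*(-65 + (½)*(-12 - 8)/22) = (-16 - 180 + 12)*(-65 + (½)*(1/22)*(-20)) = -184*(-65 - 5/11) = -184*(-720/11) = 132480/11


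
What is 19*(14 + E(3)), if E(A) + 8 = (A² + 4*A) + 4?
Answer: 589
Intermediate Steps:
E(A) = -4 + A² + 4*A (E(A) = -8 + ((A² + 4*A) + 4) = -8 + (4 + A² + 4*A) = -4 + A² + 4*A)
19*(14 + E(3)) = 19*(14 + (-4 + 3² + 4*3)) = 19*(14 + (-4 + 9 + 12)) = 19*(14 + 17) = 19*31 = 589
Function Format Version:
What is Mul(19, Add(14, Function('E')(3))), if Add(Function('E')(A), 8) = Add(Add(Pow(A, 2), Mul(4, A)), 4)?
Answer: 589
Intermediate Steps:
Function('E')(A) = Add(-4, Pow(A, 2), Mul(4, A)) (Function('E')(A) = Add(-8, Add(Add(Pow(A, 2), Mul(4, A)), 4)) = Add(-8, Add(4, Pow(A, 2), Mul(4, A))) = Add(-4, Pow(A, 2), Mul(4, A)))
Mul(19, Add(14, Function('E')(3))) = Mul(19, Add(14, Add(-4, Pow(3, 2), Mul(4, 3)))) = Mul(19, Add(14, Add(-4, 9, 12))) = Mul(19, Add(14, 17)) = Mul(19, 31) = 589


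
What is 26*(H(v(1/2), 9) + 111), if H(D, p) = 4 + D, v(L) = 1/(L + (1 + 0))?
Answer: 9022/3 ≈ 3007.3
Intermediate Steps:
v(L) = 1/(1 + L) (v(L) = 1/(L + 1) = 1/(1 + L))
26*(H(v(1/2), 9) + 111) = 26*((4 + 1/(1 + 1/2)) + 111) = 26*((4 + 1/(3/2)) + 111) = 26*((4 + 2/3) + 111) = 26*(14/3 + 111) = 26*(347/3) = 9022/3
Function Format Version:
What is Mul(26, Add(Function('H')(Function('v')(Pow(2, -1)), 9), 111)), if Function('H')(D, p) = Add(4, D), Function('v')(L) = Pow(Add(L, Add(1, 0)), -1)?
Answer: Rational(9022, 3) ≈ 3007.3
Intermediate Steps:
Function('v')(L) = Pow(Add(1, L), -1) (Function('v')(L) = Pow(Add(L, 1), -1) = Pow(Add(1, L), -1))
Mul(26, Add(Function('H')(Function('v')(Pow(2, -1)), 9), 111)) = Mul(26, Add(Add(4, Pow(Add(1, Pow(2, -1)), -1)), 111)) = Mul(26, Add(Add(4, Pow(Add(1, Rational(1, 2)), -1)), 111)) = Mul(26, Add(Add(4, Pow(Rational(3, 2), -1)), 111)) = Mul(26, Add(Add(4, Rational(2, 3)), 111)) = Mul(26, Add(Rational(14, 3), 111)) = Mul(26, Rational(347, 3)) = Rational(9022, 3)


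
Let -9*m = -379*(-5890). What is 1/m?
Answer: -9/2232310 ≈ -4.0317e-6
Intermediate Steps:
m = -2232310/9 (m = -(-379)*(-5890)/9 = -⅑*2232310 = -2232310/9 ≈ -2.4803e+5)
1/m = 1/(-2232310/9) = -9/2232310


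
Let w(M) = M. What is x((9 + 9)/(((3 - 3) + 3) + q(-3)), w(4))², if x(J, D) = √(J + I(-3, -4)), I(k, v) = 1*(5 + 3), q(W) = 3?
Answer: 11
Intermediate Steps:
I(k, v) = 8 (I(k, v) = 1*8 = 8)
x(J, D) = √(8 + J) (x(J, D) = √(J + 8) = √(8 + J))
x((9 + 9)/(((3 - 3) + 3) + q(-3)), w(4))² = (√(8 + (9 + 9)/(((3 - 3) + 3) + 3)))² = (√(8 + 18/((0 + 3) + 3)))² = (√(8 + 18/(3 + 3)))² = (√(8 + 18/6))² = (√(8 + 18*(⅙)))² = (√(8 + 3))² = (√11)² = 11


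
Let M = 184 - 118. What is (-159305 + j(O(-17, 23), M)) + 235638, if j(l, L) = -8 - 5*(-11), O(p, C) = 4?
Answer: 76380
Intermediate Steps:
M = 66
j(l, L) = 47 (j(l, L) = -8 + 55 = 47)
(-159305 + j(O(-17, 23), M)) + 235638 = (-159305 + 47) + 235638 = -159258 + 235638 = 76380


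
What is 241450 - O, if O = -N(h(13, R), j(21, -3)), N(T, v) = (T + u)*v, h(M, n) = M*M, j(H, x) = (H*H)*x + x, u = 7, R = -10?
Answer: 8074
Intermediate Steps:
j(H, x) = x + x*H² (j(H, x) = H²*x + x = x*H² + x = x + x*H²)
h(M, n) = M²
N(T, v) = v*(7 + T) (N(T, v) = (T + 7)*v = (7 + T)*v = v*(7 + T))
O = 233376 (O = -(-3*(1 + 21²))*(7 + 13²) = -(-3*(1 + 441))*(7 + 169) = -(-3*442)*176 = -(-1326)*176 = -1*(-233376) = 233376)
241450 - O = 241450 - 1*233376 = 241450 - 233376 = 8074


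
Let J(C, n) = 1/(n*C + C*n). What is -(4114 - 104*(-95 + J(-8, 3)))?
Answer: -83977/6 ≈ -13996.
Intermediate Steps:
J(C, n) = 1/(2*C*n) (J(C, n) = 1/(C*n + C*n) = 1/(2*C*n))
-(4114 - 104*(-95 + J(-8, 3))) = -(4114 - 104*(-95 + (1/2)/(-8*3))) = -(4114 - 104*(-95 + (1/2)*(-1/8)*(1/3))) = -(4114 - 104*(-95 - 1/48)) = -(4114 - 104*(-4561/48)) = -(4114 + 59293/6) = -1*83977/6 = -83977/6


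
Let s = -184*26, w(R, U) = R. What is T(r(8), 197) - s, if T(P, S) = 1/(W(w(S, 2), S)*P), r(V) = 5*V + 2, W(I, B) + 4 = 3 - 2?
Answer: 602783/126 ≈ 4784.0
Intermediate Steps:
W(I, B) = -3 (W(I, B) = -4 + (3 - 2) = -4 + 1 = -3)
s = -4784
r(V) = 2 + 5*V
T(P, S) = -1/(3*P) (T(P, S) = 1/(-3*P) = -1/(3*P))
T(r(8), 197) - s = -1/(3*(2 + 5*8)) - 1*(-4784) = -1/(3*(2 + 40)) + 4784 = -1/3/42 + 4784 = -1/3*1/42 + 4784 = -1/126 + 4784 = 602783/126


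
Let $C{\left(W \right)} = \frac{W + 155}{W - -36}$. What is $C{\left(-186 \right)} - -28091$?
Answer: $\frac{4213681}{150} \approx 28091.0$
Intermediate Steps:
$C{\left(W \right)} = \frac{155 + W}{36 + W}$ ($C{\left(W \right)} = \frac{155 + W}{W + 36} = \frac{155 + W}{36 + W}$)
$C{\left(-186 \right)} - -28091 = \frac{155 - 186}{36 - 186} - -28091 = \frac{1}{-150} \left(-31\right) + 28091 = \left(- \frac{1}{150}\right) \left(-31\right) + 28091 = \frac{31}{150} + 28091 = \frac{4213681}{150}$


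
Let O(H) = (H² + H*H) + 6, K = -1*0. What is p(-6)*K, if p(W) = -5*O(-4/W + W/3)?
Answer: 0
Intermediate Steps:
K = 0
O(H) = 6 + 2*H² (O(H) = (H² + H²) + 6 = 2*H² + 6 = 6 + 2*H²)
p(W) = -30 - 10*(-4/W + W/3)² (p(W) = -5*(6 + 2*(-4/W + W/3)²) = -30 - 10*(-4/W + W/3)²)
p(-6)*K = (-10/3 - 160/(-6)² - 10/9*(-6)²)*0 = (-10/3 - 160*1/36 - 10/9*36)*0 = (-10/3 - 40/9 - 40)*0 = -430/9*0 = 0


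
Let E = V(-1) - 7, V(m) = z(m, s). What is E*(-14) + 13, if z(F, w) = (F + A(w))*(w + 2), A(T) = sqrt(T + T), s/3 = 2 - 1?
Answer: 181 - 70*sqrt(6) ≈ 9.5357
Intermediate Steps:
s = 3 (s = 3*(2 - 1) = 3*1 = 3)
A(T) = sqrt(2)*sqrt(T) (A(T) = sqrt(2*T) = sqrt(2)*sqrt(T))
z(F, w) = (2 + w)*(F + sqrt(2)*sqrt(w)) (z(F, w) = (F + sqrt(2)*sqrt(w))*(w + 2) = (F + sqrt(2)*sqrt(w))*(2 + w) = (2 + w)*(F + sqrt(2)*sqrt(w)))
V(m) = 5*m + 5*sqrt(6) (V(m) = 2*m + m*3 + sqrt(2)*3**(3/2) + 2*sqrt(2)*sqrt(3) = 2*m + 3*m + sqrt(2)*(3*sqrt(3)) + 2*sqrt(6) = 2*m + 3*m + 3*sqrt(6) + 2*sqrt(6) = 5*m + 5*sqrt(6))
E = -12 + 5*sqrt(6) (E = (5*(-1) + 5*sqrt(6)) - 7 = (-5 + 5*sqrt(6)) - 7 = -12 + 5*sqrt(6) ≈ 0.24745)
E*(-14) + 13 = (-12 + 5*sqrt(6))*(-14) + 13 = (168 - 70*sqrt(6)) + 13 = 181 - 70*sqrt(6)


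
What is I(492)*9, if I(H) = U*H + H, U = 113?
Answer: 504792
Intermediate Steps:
I(H) = 114*H (I(H) = 113*H + H = 114*H)
I(492)*9 = (114*492)*9 = 56088*9 = 504792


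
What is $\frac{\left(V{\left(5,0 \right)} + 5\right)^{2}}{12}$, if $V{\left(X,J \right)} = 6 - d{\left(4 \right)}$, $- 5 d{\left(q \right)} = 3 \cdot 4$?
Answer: $\frac{4489}{300} \approx 14.963$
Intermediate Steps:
$d{\left(q \right)} = - \frac{12}{5}$ ($d{\left(q \right)} = - \frac{3 \cdot 4}{5} = \left(- \frac{1}{5}\right) 12 = - \frac{12}{5}$)
$V{\left(X,J \right)} = \frac{42}{5}$ ($V{\left(X,J \right)} = 6 - - \frac{12}{5} = 6 + \frac{12}{5} = \frac{42}{5}$)
$\frac{\left(V{\left(5,0 \right)} + 5\right)^{2}}{12} = \frac{\left(\frac{42}{5} + 5\right)^{2}}{12} = \left(\frac{67}{5}\right)^{2} \cdot \frac{1}{12} = \frac{4489}{25} \cdot \frac{1}{12} = \frac{4489}{300}$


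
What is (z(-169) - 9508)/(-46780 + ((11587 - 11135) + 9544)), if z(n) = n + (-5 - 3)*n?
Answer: 8325/36784 ≈ 0.22632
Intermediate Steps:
z(n) = -7*n (z(n) = n - 8*n = -7*n)
(z(-169) - 9508)/(-46780 + ((11587 - 11135) + 9544)) = (-7*(-169) - 9508)/(-46780 + ((11587 - 11135) + 9544)) = (1183 - 9508)/(-46780 + (452 + 9544)) = -8325/(-46780 + 9996) = -8325/(-36784) = -8325*(-1/36784) = 8325/36784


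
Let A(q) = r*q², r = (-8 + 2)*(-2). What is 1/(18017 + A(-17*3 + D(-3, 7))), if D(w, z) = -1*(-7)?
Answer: 1/41249 ≈ 2.4243e-5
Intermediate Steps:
D(w, z) = 7
r = 12 (r = -6*(-2) = 12)
A(q) = 12*q²
1/(18017 + A(-17*3 + D(-3, 7))) = 1/(18017 + 12*(-17*3 + 7)²) = 1/(18017 + 12*(-51 + 7)²) = 1/(18017 + 12*(-44)²) = 1/(18017 + 12*1936) = 1/(18017 + 23232) = 1/41249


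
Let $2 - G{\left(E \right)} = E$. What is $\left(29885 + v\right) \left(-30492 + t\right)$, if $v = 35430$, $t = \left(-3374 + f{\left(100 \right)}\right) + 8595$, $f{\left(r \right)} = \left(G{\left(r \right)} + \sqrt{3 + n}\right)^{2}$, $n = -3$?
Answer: $-1023290105$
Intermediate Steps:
$G{\left(E \right)} = 2 - E$
$f{\left(r \right)} = \left(2 - r\right)^{2}$ ($f{\left(r \right)} = \left(\left(2 - r\right) + \sqrt{3 - 3}\right)^{2} = \left(\left(2 - r\right) + \sqrt{0}\right)^{2} = \left(\left(2 - r\right) + 0\right)^{2} = \left(2 - r\right)^{2}$)
$t = 14825$ ($t = \left(-3374 + \left(2 - 100\right)^{2}\right) + 8595 = \left(-3374 + \left(-98\right)^{2}\right) + 8595 = \left(-3374 + 9604\right) + 8595 = 6230 + 8595 = 14825$)
$\left(29885 + v\right) \left(-30492 + t\right) = \left(29885 + 35430\right) \left(-30492 + 14825\right) = 65315 \left(-15667\right) = -1023290105$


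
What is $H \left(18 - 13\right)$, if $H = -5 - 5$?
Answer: $-50$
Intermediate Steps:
$H = -10$ ($H = -5 - 5 = -10$)
$H \left(18 - 13\right) = - 10 \left(18 - 13\right) = \left(-10\right) 5 = -50$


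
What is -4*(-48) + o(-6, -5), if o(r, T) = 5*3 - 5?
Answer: 202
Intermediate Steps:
o(r, T) = 10 (o(r, T) = 15 - 5 = 10)
-4*(-48) + o(-6, -5) = -4*(-48) + 10 = 192 + 10 = 202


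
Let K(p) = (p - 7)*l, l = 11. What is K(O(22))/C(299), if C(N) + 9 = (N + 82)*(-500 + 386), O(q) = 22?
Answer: -55/14481 ≈ -0.0037981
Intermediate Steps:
C(N) = -9357 - 114*N (C(N) = -9 + (N + 82)*(-500 + 386) = -9 + (82 + N)*(-114) = -9 + (-9348 - 114*N) = -9357 - 114*N)
K(p) = -77 + 11*p (K(p) = (p - 7)*11 = (-7 + p)*11 = -77 + 11*p)
K(O(22))/C(299) = (-77 + 11*22)/(-9357 - 114*299) = (-77 + 242)/(-9357 - 34086) = 165/(-43443) = 165*(-1/43443) = -55/14481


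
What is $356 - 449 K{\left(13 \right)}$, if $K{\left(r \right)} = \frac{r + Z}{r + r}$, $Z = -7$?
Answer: $\frac{3281}{13} \approx 252.38$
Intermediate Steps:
$K{\left(r \right)} = \frac{-7 + r}{2 r}$ ($K{\left(r \right)} = \frac{r - 7}{r + r} = \frac{-7 + r}{2 r}$)
$356 - 449 K{\left(13 \right)} = 356 - 449 \frac{-7 + 13}{2 \cdot 13} = 356 - 449 \cdot \frac{1}{2} \cdot \frac{1}{13} \cdot 6 = 356 - \frac{1347}{13} = \frac{3281}{13}$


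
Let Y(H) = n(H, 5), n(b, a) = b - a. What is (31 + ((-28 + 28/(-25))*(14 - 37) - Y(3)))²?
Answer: 308669761/625 ≈ 4.9387e+5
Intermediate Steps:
Y(H) = -5 + H (Y(H) = H - 1*5 = H - 5 = -5 + H)
(31 + ((-28 + 28/(-25))*(14 - 37) - Y(3)))² = (31 + ((-28 + 28/(-25))*(14 - 37) - (-5 + 3)))² = (31 + ((-28 + 28*(-1/25))*(-23) - 1*(-2)))² = (31 + ((-28 - 28/25)*(-23) + 2))² = (31 + (-728/25*(-23) + 2))² = (31 + (16744/25 + 2))² = (31 + 16794/25)² = (17569/25)² = 308669761/625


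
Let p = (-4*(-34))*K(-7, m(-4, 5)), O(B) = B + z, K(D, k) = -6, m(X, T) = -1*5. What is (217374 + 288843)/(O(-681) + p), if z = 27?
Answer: -168739/490 ≈ -344.37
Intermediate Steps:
m(X, T) = -5
O(B) = 27 + B (O(B) = B + 27 = 27 + B)
p = -816 (p = -4*(-34)*(-6) = 136*(-6) = -816)
(217374 + 288843)/(O(-681) + p) = (217374 + 288843)/((27 - 681) - 816) = 506217/(-654 - 816) = 506217/(-1470) = 506217*(-1/1470) = -168739/490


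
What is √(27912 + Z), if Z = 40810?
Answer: √68722 ≈ 262.15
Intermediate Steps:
√(27912 + Z) = √(27912 + 40810) = √68722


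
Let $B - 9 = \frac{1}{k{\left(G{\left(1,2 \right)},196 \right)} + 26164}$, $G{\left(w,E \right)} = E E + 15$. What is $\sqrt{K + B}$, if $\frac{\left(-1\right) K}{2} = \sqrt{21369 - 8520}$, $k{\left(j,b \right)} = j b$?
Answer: $\frac{\sqrt{125619731 - 27915392 \sqrt{12849}}}{3736} \approx 14.755 i$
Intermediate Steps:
$G{\left(w,E \right)} = 15 + E^{2}$ ($G{\left(w,E \right)} = E^{2} + 15 = 15 + E^{2}$)
$k{\left(j,b \right)} = b j$
$K = - 2 \sqrt{12849}$ ($K = - 2 \sqrt{21369 - 8520} = - 2 \sqrt{12849} \approx -226.71$)
$B = \frac{268993}{29888}$ ($B = 9 + \frac{1}{196 \left(15 + 2^{2}\right) + 26164} = 9 + \frac{1}{196 \left(15 + 4\right) + 26164} = 9 + \frac{1}{196 \cdot 19 + 26164} = 9 + \frac{1}{3724 + 26164} = 9 + \frac{1}{29888} = \frac{268993}{29888} \approx 9.0$)
$\sqrt{K + B} = \sqrt{- 2 \sqrt{12849} + \frac{268993}{29888}} = \sqrt{\frac{268993}{29888} - 2 \sqrt{12849}}$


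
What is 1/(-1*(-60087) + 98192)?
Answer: 1/158279 ≈ 6.3180e-6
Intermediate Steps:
1/(-1*(-60087) + 98192) = 1/(60087 + 98192) = 1/158279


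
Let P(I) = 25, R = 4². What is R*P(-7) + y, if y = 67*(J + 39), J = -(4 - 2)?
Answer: 2879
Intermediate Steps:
R = 16
J = -2 (J = -1*2 = -2)
y = 2479 (y = 67*(-2 + 39) = 67*37 = 2479)
R*P(-7) + y = 16*25 + 2479 = 400 + 2479 = 2879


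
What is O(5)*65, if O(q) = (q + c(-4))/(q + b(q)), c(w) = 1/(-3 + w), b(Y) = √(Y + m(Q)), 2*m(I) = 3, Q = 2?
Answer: 22100/259 - 2210*√26/259 ≈ 41.819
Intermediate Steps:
m(I) = 3/2 (m(I) = (½)*3 = 3/2)
b(Y) = √(3/2 + Y) (b(Y) = √(Y + 3/2) = √(3/2 + Y))
O(q) = (-⅐ + q)/(q + √(6 + 4*q)/2) (O(q) = (q + 1/(-3 - 4))/(q + √(6 + 4*q)/2) = (q + 1/(-7))/(q + √(6 + 4*q)/2) = (q - ⅐)/(q + √(6 + 4*q)/2) = (-⅐ + q)/(q + √(6 + 4*q)/2))
O(5)*65 = (2*(-1 + 7*5)/(7*(2*5 + √2*√(3 + 2*5))))*65 = (2*(-1 + 35)/(7*(10 + √2*√(3 + 10))))*65 = ((2/7)*34/(10 + √2*√13))*65 = ((2/7)*34/(10 + √26))*65 = (68/(7*(10 + √26)))*65 = 4420/(7*(10 + √26))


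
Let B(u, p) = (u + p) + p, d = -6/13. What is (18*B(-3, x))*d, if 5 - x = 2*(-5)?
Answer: -2916/13 ≈ -224.31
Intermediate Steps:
d = -6/13 (d = -6*1/13 = -6/13 ≈ -0.46154)
x = 15 (x = 5 - 2*(-5) = 5 - 1*(-10) = 5 + 10 = 15)
B(u, p) = u + 2*p (B(u, p) = (p + u) + p = u + 2*p)
(18*B(-3, x))*d = (18*(-3 + 2*15))*(-6/13) = (18*(-3 + 30))*(-6/13) = (18*27)*(-6/13) = 486*(-6/13) = -2916/13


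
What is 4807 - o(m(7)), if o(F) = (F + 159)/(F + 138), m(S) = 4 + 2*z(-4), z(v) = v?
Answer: 643983/134 ≈ 4805.8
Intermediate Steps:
m(S) = -4 (m(S) = 4 + 2*(-4) = 4 - 8 = -4)
o(F) = (159 + F)/(138 + F)
4807 - o(m(7)) = 4807 - (159 - 4)/(138 - 4) = 4807 - 155/134 = 643983/134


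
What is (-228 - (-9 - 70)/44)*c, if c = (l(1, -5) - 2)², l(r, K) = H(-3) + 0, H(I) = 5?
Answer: -89577/44 ≈ -2035.8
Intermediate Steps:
l(r, K) = 5 (l(r, K) = 5 + 0 = 5)
c = 9 (c = (5 - 2)² = 3² = 9)
(-228 - (-9 - 70)/44)*c = (-228 - (-9 - 70)/44)*9 = (-228 - (-79)/44)*9 = (-228 - 1*(-79/44))*9 = (-228 + 79/44)*9 = -9953/44*9 = -89577/44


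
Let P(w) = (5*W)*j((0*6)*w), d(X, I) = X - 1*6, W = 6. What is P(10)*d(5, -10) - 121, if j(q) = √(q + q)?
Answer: -121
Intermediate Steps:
d(X, I) = -6 + X (d(X, I) = X - 6 = -6 + X)
j(q) = √2*√q (j(q) = √(2*q) = √2*√q)
P(w) = 0 (P(w) = (5*6)*(√2*√((0*6)*w)) = 30*(√2*√(0*w)) = 30*(√2*√0) = 30*(√2*0) = 30*0 = 0)
P(10)*d(5, -10) - 121 = 0*(-6 + 5) - 121 = 0*(-1) - 121 = 0 - 121 = -121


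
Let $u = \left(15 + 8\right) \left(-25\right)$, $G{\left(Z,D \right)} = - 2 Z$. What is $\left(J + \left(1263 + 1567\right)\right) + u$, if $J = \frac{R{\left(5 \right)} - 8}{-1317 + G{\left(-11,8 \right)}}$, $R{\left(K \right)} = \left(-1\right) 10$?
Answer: $\frac{2920243}{1295} \approx 2255.0$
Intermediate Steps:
$R{\left(K \right)} = -10$
$J = \frac{18}{1295}$ ($J = \frac{-10 - 8}{-1317 - -22} = - \frac{18}{-1317 + 22} = - \frac{18}{-1295} = \left(-18\right) \left(- \frac{1}{1295}\right) = \frac{18}{1295} \approx 0.0139$)
$u = -575$ ($u = 23 \left(-25\right) = -575$)
$\left(J + \left(1263 + 1567\right)\right) + u = \left(\frac{18}{1295} + \left(1263 + 1567\right)\right) - 575 = \left(\frac{18}{1295} + 2830\right) - 575 = \frac{3664868}{1295} - 575 = \frac{2920243}{1295}$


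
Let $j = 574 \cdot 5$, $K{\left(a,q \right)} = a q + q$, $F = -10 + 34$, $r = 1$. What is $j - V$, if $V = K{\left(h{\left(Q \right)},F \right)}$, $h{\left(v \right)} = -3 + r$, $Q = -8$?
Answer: $2894$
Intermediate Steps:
$h{\left(v \right)} = -2$ ($h{\left(v \right)} = -3 + 1 = -2$)
$F = 24$
$K{\left(a,q \right)} = q + a q$
$j = 2870$
$V = -24$ ($V = 24 \left(1 - 2\right) = 24 \left(-1\right) = -24$)
$j - V = 2870 - -24 = 2870 + 24 = 2894$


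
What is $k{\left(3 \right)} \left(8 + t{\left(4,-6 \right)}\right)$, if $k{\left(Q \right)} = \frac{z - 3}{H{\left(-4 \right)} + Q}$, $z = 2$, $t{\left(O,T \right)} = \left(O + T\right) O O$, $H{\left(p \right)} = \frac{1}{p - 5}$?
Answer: $\frac{108}{13} \approx 8.3077$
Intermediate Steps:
$H{\left(p \right)} = \frac{1}{-5 + p}$
$t{\left(O,T \right)} = O^{2} \left(O + T\right)$ ($t{\left(O,T \right)} = O \left(O + T\right) O = O^{2} \left(O + T\right)$)
$k{\left(Q \right)} = - \frac{1}{- \frac{1}{9} + Q}$ ($k{\left(Q \right)} = \frac{2 - 3}{\frac{1}{-5 - 4} + Q} = - \frac{1}{\frac{1}{-9} + Q} = - \frac{1}{- \frac{1}{9} + Q}$)
$k{\left(3 \right)} \left(8 + t{\left(4,-6 \right)}\right) = - \frac{9}{-1 + 9 \cdot 3} \left(8 + 4^{2} \left(4 - 6\right)\right) = - \frac{9}{-1 + 27} \left(8 + 16 \left(-2\right)\right) = - \frac{9}{26} \left(8 - 32\right) = \left(-9\right) \frac{1}{26} \left(-24\right) = \left(- \frac{9}{26}\right) \left(-24\right) = \frac{108}{13}$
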